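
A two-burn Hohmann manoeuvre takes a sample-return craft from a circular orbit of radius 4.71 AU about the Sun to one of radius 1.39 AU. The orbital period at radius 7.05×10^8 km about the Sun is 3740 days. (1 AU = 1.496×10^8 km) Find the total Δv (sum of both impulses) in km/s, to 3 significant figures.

From Kepler's third law T² = 4π²r³/μ at r = 7.05×10^8 km, T = 3740 days = 3740 × 86400 s = 3.23136×10^8 s: μ = 4π²r³/T² = 1.32482×10^11 km³/s².
In km: r₁ = 4.71 × 1.496×10^8 = 7.04616×10^8 km; r₂ = 1.39 × 1.496×10^8 = 2.07944×10^8 km.
Transfer-ellipse semi-major axis a_t = (r₁ + r₂)/2 = (7.04616×10^8 + 2.07944×10^8)/2 = 4.5628×10^8 km.
Circular speed at r₁: v₁ = √(μ/r₁) = √(1.32482×10^11/7.04616×10^8) = 13.712 km/s.
On the transfer ellipse at r₁, v² = μ(2/r − 1/a) gives v_a = √[μ(2/r₁ − 1/a_t)] = 9.2568 km/s.
First burn Δv₁ = |v_a − v₁| = 4.455 km/s.
At r₂, v₂ = √(μ/r₂) = 25.2409 km/s.
Transfer-orbit speed at r₂: v_p = √[μ(2/r₂ − 1/a_t)] = 31.3665 km/s.
Second burn Δv₂ = |v₂ − v_p| = 6.126 km/s.
Δv = Δv₁ + Δv₂ = 4.455 + 6.126 = 10.58 km/s.

Δv = 10.6 km/s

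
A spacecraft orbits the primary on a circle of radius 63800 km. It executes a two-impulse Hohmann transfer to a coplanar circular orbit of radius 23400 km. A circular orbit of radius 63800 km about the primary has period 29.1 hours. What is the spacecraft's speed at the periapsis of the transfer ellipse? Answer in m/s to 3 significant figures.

From Kepler's third law T² = 4π²r³/μ at r = 63800 km, T = 29.1 hours = 29.1 × 3600 s = 1.0476×10^5 s: μ = 4π²r³/T² = 9.34180×10^5 km³/s².
The Hohmann ellipse has a_t = (r₁ + r₂)/2 = 43600 km.
The periapsis of the transfer ellipse is at r = 23400 km.
Applying v² = μ(2/r − 1/a_t): v = 7.643 km/s.

v = 7640 m/s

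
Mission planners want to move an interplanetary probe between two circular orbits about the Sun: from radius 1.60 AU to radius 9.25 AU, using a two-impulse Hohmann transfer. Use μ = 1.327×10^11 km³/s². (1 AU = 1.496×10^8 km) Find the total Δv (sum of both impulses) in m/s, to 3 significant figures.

Δv = 11700 m/s

In km: r₁ = 1.60 × 1.496×10^8 = 2.3936×10^8 km; r₂ = 9.25 × 1.496×10^8 = 1.3838×10^9 km.
The Hohmann ellipse has a_t = (r₁ + r₂)/2 = 8.1158×10^8 km.
At r₁ the circular-orbit speed is v₁ = √(μ/r₁) = 23.55 km/s.
On the transfer ellipse at r₁, v² = μ(2/r − 1/a) gives v_p = √[μ(2/r₁ − 1/a_t)] = 30.75 km/s.
First burn Δv₁ = |v_p − v₁| = 7.200 km/s.
At r₂, v₂ = √(μ/r₂) = 9.79262 km/s.
Transfer-orbit speed at r₂: v_a = √[μ(2/r₂ − 1/a_t)] = 5.31813 km/s.
Second burn Δv₂ = |v₂ − v_a| = 4.474 km/s.
Total Δv = Δv₁ + Δv₂ = 11.67 km/s.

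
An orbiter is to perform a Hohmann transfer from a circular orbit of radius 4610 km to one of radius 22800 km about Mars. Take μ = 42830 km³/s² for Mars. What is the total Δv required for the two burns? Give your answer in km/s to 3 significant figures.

Δv = 1.46 km/s

The Hohmann ellipse has a_t = (r₁ + r₂)/2 = 13705 km.
Circular speed at r₁: v₁ = √(μ/r₁) = √(42830/4610) = 3.04806 km/s.
On the transfer ellipse at r₁, vis-viva gives v_p = √[μ(2/r₁ − 1/a_t)] = 3.93144 km/s.
First burn Δv₁ = |v_p − v₁| = 0.8834 km/s.
Circular speed at r₂: v₂ = √(μ/r₂) = 1.3706 km/s.
Transfer-orbit speed at r₂: v_a = √[μ(2/r₂ − 1/a_t)] = 0.79491 km/s.
Second burn Δv₂ = |v₂ − v_a| = 0.5757 km/s.
Total Δv = Δv₁ + Δv₂ = 1.459 km/s.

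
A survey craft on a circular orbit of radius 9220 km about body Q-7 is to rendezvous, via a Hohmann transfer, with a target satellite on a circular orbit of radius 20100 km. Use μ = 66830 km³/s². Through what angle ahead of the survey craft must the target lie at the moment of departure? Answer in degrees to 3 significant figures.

Semi-major axis of the transfer orbit: a_t = (9220 + 20100)/2 = 14660 km.
The half-period of the transfer ellipse is t = π√(a_t³/μ) = 21570 s.
Target angular speed ω₂ = √(μ/r₂³) = 9.072×10^-5 rad/s.
Angle swept by the target during transfer: ω₂·t = 1.957 rad = 112.1°.
Arrival is 180° from departure on the ellipse, so φ = 180° − 112.1° = 67.9°.

φ = 67.9°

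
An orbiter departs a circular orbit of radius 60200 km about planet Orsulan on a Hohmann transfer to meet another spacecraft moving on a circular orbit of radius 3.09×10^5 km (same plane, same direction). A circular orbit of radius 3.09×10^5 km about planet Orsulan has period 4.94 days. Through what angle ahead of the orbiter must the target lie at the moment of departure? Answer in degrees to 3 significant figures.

φ = 96.9°

From Kepler's third law T² = 4π²r³/μ at r = 3.09×10^5 km, T = 4.94 days = 4.94 × 86400 s = 4.26816×10^5 s: μ = 4π²r³/T² = 6.39372×10^6 km³/s².
Transfer-ellipse semi-major axis a_t = (r₁ + r₂)/2 = (60200 + 3.090×10^5)/2 = 1.846×10^5 km.
Transfer time t = π√(a_t³/μ) = 98542 s.
Target angular speed ω₂ = √(μ/r₂³) = 1.4721×10^-5 rad/s.
Angle swept by the target during transfer: ω₂·t = 1.45064 rad = 83.12°.
Arrival is 180° from departure on the ellipse, so φ = 180° − 83.12° = 96.9°.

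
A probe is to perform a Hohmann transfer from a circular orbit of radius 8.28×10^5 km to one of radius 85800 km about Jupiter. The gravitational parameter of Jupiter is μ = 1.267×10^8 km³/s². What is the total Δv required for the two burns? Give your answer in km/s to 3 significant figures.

The Hohmann ellipse has a_t = (r₁ + r₂)/2 = 4.569×10^5 km.
At r₁ the circular-orbit speed is v₁ = √(μ/r₁) = 12.3701 km/s.
Transfer-orbit speed at r₁ (v² = μ(2/r − 1/a)): v_a = √[μ(2/r₁ − 1/a_t)] = 5.36051 km/s.
First burn Δv₁ = |v_a − v₁| = 7.010 km/s.
At r₂, v₂ = √(μ/r₂) = 38.43 km/s.
Transfer-orbit speed at r₂: v_p = √[μ(2/r₂ − 1/a_t)] = 51.73 km/s.
Second burn Δv₂ = |v₂ − v_p| = 13.30 km/s.
Total Δv = Δv₁ + Δv₂ = 20.31 km/s.

Δv = 20.3 km/s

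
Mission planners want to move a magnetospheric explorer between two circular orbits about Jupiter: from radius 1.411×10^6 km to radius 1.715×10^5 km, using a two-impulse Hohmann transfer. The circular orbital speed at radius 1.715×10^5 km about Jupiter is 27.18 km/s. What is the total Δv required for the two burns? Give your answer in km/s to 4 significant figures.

Δv = 14.18 km/s

From the circular-orbit relation v² = μ/r at r = 1.715×10^5 km: μ = v²r = (27.18)² × 1.715×10^5 = 1.26696×10^8 km³/s².
Transfer-ellipse semi-major axis a_t = (r₁ + r₂)/2 = (1.411×10^6 + 1.715×10^5)/2 = 7.9125×10^5 km.
At r₁ the circular-orbit speed is v₁ = √(μ/r₁) = 9.476 km/s.
On the transfer ellipse at r₁, v² = μ(2/r − 1/a) gives v_a = √[μ(2/r₁ − 1/a_t)] = 4.412 km/s.
First burn Δv₁ = |v_a − v₁| = 5.064 km/s.
At r₂, v₂ = √(μ/r₂) = 27.180 km/s.
Transfer-orbit speed at r₂: v_p = √[μ(2/r₂ − 1/a_t)] = 36.296 km/s.
Second burn Δv₂ = |v₂ − v_p| = 9.116 km/s.
Δv = Δv₁ + Δv₂ = 5.064 + 9.116 = 14.18 km/s.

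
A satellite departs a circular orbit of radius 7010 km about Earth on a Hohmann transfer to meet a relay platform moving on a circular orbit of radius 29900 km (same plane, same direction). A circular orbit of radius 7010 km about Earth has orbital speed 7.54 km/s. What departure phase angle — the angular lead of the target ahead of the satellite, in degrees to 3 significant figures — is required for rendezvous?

φ = 92.7°

From the circular-orbit relation v² = μ/r at r = 7010 km: μ = v²r = (7.54)² × 7010 = 3.98530×10^5 km³/s².
Transfer-ellipse semi-major axis a_t = (r₁ + r₂)/2 = (7010 + 29900)/2 = 18455 km.
Transfer time t = π√(a_t³/μ) = 12476.4 s.
Target angular speed ω₂ = √(μ/r₂³) = 1.22102×10^-4 rad/s.
Angle swept by the target during transfer: ω₂·t = 1.5234 rad = 87.28°.
The satellite traverses 180° on the transfer ellipse, so the target must lead by 180° − 87.28° = 92.7°.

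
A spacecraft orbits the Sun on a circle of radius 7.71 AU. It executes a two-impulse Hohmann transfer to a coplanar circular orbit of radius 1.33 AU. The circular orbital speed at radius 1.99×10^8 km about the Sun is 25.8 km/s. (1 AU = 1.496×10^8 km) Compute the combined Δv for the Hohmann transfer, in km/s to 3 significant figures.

Δv = 12.8 km/s

From the circular-orbit relation v² = μ/r at r = 1.99×10^8 km: μ = v²r = (25.8)² × 1.99×10^8 = 1.32462×10^11 km³/s².
In km: r₁ = 7.71 × 1.496×10^8 = 1.153416×10^9 km; r₂ = 1.33 × 1.496×10^8 = 1.98968×10^8 km.
Semi-major axis of the transfer orbit: a_t = (1.153416×10^9 + 1.98968×10^8)/2 = 6.76192×10^8 km.
Circular speed at r₁: v₁ = √(μ/r₁) = √(1.32462×10^11/1.153416×10^9) = 10.7165 km/s.
On the transfer ellipse at r₁, vis-viva gives v_a = √[μ(2/r₁ − 1/a_t)] = 5.81313 km/s.
First burn Δv₁ = |v_a − v₁| = 4.903 km/s.
At r₂, v₂ = √(μ/r₂) = 25.802 km/s.
Transfer-orbit speed at r₂: v_p = √[μ(2/r₂ − 1/a_t)] = 33.699 km/s.
Second burn Δv₂ = |v₂ − v_p| = 7.897 km/s.
Δv = Δv₁ + Δv₂ = 4.903 + 7.897 = 12.80 km/s.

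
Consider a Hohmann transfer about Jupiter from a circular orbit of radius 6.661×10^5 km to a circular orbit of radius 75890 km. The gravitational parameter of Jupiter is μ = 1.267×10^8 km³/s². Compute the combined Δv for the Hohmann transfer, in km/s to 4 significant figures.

The Hohmann ellipse has a_t = (r₁ + r₂)/2 = 3.70995×10^5 km.
Circular speed at r₁: v₁ = √(μ/r₁) = √(1.267×10^8/6.661×10^5) = 13.792 km/s.
On the transfer ellipse at r₁, vis-viva gives v_a = √[μ(2/r₁ − 1/a_t)] = 6.2377 km/s.
First burn Δv₁ = |v_a − v₁| = 7.554 km/s.
Circular speed at r₂: v₂ = √(μ/r₂) = 40.86 km/s.
Transfer-orbit speed at r₂: v_p = √[μ(2/r₂ − 1/a_t)] = 54.75 km/s.
Second burn Δv₂ = |v₂ − v_p| = 13.89 km/s.
Δv = Δv₁ + Δv₂ = 7.554 + 13.89 = 21.44 km/s.

Δv = 21.44 km/s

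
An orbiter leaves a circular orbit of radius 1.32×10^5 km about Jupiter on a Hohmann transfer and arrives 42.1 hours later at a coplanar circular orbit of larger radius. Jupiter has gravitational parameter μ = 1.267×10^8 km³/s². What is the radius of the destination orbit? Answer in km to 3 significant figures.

r₂ = 1.20×10^6 km

Transfer time t = 42.1 hours = 1.5156×10^5 s, and t = π√(a_t³/μ).
So a_t = (μ t²/π²)^(1/3) = (1.267×10^8 × (1.5156×10^5)² / π²)^(1/3) = 6.6560×10^5 km.
Since a_t = (r₁ + r₂)/2, r₂ = 2a_t − r₁ = 2×6.6560×10^5 − 1.320×10^5 = 1.1992×10^6 km.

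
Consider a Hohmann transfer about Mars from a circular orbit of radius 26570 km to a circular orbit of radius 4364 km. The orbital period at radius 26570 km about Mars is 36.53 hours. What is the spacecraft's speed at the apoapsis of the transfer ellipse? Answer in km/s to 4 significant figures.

From Kepler's third law T² = 4π²r³/μ at r = 26570 km, T = 36.53 hours = 36.53 × 3600 s = 1.31508×10^5 s: μ = 4π²r³/T² = 42818.4 km³/s².
Semi-major axis of the transfer orbit: a_t = (26570 + 4364)/2 = 15467 km.
At apoapsis, r = 26570 km.
Vis-viva: v = √[μ(2/r − 1/a_t)] = √[42818.4 × (2/26570 − 1/15467)] = 0.6743 km/s.

v = 0.6743 km/s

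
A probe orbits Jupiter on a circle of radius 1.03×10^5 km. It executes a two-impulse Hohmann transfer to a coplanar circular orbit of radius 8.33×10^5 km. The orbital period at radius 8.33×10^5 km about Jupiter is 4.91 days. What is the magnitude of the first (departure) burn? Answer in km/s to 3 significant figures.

From Kepler's third law T² = 4π²r³/μ at r = 8.33×10^5 km, T = 4.91 days = 4.91 × 86400 s = 4.24224×10^5 s: μ = 4π²r³/T² = 1.26796×10^8 km³/s².
The Hohmann ellipse has a_t = (r₁ + r₂)/2 = 4.680×10^5 km.
Circular speed at r = 1.030×10^5 km: v_c = √(μ/r) = 35.09 km/s.
Vis-viva on the transfer ellipse at r = 1.030×10^5 km gives v_t = √[μ(2/r − 1/a_t)] = 46.81 km/s.
Δv₁ = |v_t − v_c| = |46.81 − 35.09| = 11.72 km/s.

Δv₁ = 11.7 km/s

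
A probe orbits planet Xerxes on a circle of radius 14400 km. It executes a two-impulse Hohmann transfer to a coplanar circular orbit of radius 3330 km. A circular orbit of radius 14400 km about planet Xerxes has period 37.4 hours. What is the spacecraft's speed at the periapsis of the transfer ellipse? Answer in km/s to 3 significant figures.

v = 1.78 km/s

From Kepler's third law T² = 4π²r³/μ at r = 14400 km, T = 37.4 hours = 37.4 × 3600 s = 1.3464×10^5 s: μ = 4π²r³/T² = 6502.78 km³/s².
Semi-major axis of the transfer orbit: a_t = (14400 + 3330)/2 = 8865 km.
The periapsis of the transfer ellipse is at r = 3330 km.
Vis-viva: v = √[μ(2/r − 1/a_t)] = √[6502.78 × (2/3330 − 1/8865)] = 1.781 km/s.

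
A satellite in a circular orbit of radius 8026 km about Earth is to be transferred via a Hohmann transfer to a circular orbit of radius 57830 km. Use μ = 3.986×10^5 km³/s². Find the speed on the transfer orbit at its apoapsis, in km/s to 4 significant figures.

v = 1.296 km/s

Transfer-ellipse semi-major axis a_t = (r₁ + r₂)/2 = (8026 + 57830)/2 = 32928 km.
The apoapsis of the transfer ellipse is at r = 57830 km.
From the vis-viva equation, v = √[μ(2/r − 1/a_t)] = 1.296 km/s.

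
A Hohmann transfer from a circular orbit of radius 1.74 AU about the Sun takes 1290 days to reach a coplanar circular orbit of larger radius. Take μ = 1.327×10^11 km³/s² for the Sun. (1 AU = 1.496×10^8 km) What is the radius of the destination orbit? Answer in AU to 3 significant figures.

In km: r₁ = 1.74 × 1.496×10^8 = 2.60304×10^8 km.
Transfer time t = 1290 days = 1.11456×10^8 s, and t = π√(a_t³/μ).
So a_t = (μ t²/π²)^(1/3) = (1.327×10^11 × (1.11456×10^8)² / π²)^(1/3) = 5.5071×10^8 km.
Since a_t = (r₁ + r₂)/2, r₂ = 2a_t − r₁ = 2×5.5071×10^8 − 2.60304×10^8 = 8.41116×10^8 km.
In AU: r₂ = 8.41116×10^8 / 1.496×10^8 = 5.62 AU.

r₂ = 5.62 AU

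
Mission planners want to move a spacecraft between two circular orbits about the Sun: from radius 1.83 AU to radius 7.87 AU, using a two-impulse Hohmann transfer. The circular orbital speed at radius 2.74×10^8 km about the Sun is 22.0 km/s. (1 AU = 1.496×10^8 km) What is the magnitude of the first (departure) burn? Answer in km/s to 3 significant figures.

Δv₁ = 6.03 km/s

From the circular-orbit relation v² = μ/r at r = 2.74×10^8 km: μ = v²r = (22.0)² × 2.74×10^8 = 1.32616×10^11 km³/s².
In km: r₁ = 1.83 × 1.496×10^8 = 2.73768×10^8 km; r₂ = 7.87 × 1.496×10^8 = 1.177352×10^9 km.
The Hohmann ellipse has a_t = (r₁ + r₂)/2 = 7.2556×10^8 km.
Circular speed at r = 2.73768×10^8 km: v_c = √(μ/r) = 22.009 km/s.
Transfer-orbit speed at the same r (vis-viva, a = a_t): v_t = √[μ(2/r − 1/a_t)] = 28.036 km/s.
Δv₁ = |v_t − v_c| = |28.036 − 22.009| = 6.027 km/s.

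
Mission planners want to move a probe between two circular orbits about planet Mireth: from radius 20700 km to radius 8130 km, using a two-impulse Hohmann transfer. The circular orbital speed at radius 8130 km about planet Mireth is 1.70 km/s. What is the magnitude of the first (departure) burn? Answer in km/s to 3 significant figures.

From the circular-orbit relation v² = μ/r at r = 8130 km: μ = v²r = (1.70)² × 8130 = 23495.7 km³/s².
The Hohmann ellipse has a_t = (r₁ + r₂)/2 = 14415 km.
Circular speed at r = 20700 km: v_c = √(μ/r) = 1.0654 km/s.
Vis-viva on the transfer ellipse at r = 20700 km gives v_t = √[μ(2/r − 1/a_t)] = 0.80010 km/s.
Δv₁ = |v_t − v_c| = |0.80010 − 1.0654| = 0.2653 km/s.

Δv₁ = 0.265 km/s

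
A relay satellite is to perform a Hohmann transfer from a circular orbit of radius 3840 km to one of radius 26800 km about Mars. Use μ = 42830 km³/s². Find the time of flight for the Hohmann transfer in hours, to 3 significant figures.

Semi-major axis of the transfer orbit: a_t = (3840 + 26800)/2 = 15320 km.
Transfer time t = π√(a_t³/μ) = π√((15320)³ / 42830) = 28785 s.
Converting: 28785 s ÷ 3600 s/hour = 8.00 hours.

t = 8.00 hours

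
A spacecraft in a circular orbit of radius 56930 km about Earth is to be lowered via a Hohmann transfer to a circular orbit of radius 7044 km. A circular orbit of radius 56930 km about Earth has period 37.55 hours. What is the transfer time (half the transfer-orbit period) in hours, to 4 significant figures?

t = 7.907 hours

From Kepler's third law T² = 4π²r³/μ at r = 56930 km, T = 37.55 hours = 37.55 × 3600 s = 1.3518×10^5 s: μ = 4π²r³/T² = 3.98619×10^5 km³/s².
The Hohmann ellipse has a_t = (r₁ + r₂)/2 = 31987 km.
Transfer time t = π√(a_t³/μ) = π√((31987)³ / 3.98619×10^5) = 28466 s.
Converting: 28466 s ÷ 3600 s/hour = 7.907 hours.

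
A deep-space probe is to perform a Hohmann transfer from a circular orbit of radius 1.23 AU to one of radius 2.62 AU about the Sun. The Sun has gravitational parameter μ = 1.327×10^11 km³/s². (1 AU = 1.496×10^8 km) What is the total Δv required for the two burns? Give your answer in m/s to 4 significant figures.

Δv = 8167 m/s

In km: r₁ = 1.23 × 1.496×10^8 = 1.84008×10^8 km; r₂ = 2.62 × 1.496×10^8 = 3.91952×10^8 km.
Transfer-ellipse semi-major axis a_t = (r₁ + r₂)/2 = (1.84008×10^8 + 3.91952×10^8)/2 = 2.8798×10^8 km.
Circular speed at r₁: v₁ = √(μ/r₁) = √(1.327×10^11/1.84008×10^8) = 26.8545 km/s.
On the transfer ellipse at r₁, v² = μ(2/r − 1/a) gives v_p = √[μ(2/r₁ − 1/a_t)] = 31.3294 km/s.
First burn Δv₁ = |v_p − v₁| = 4.475 km/s.
Circular speed at r₂: v₂ = √(μ/r₂) = 18.400 km/s.
Transfer-orbit speed at r₂: v_a = √[μ(2/r₂ − 1/a_t)] = 14.708 km/s.
Second burn Δv₂ = |v₂ − v_a| = 3.692 km/s.
Total Δv = Δv₁ + Δv₂ = 8.167 km/s.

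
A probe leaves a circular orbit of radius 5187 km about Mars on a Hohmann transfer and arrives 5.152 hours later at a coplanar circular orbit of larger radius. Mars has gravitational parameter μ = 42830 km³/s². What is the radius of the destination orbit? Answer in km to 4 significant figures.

r₂ = 17670 km

Transfer time t = 5.152 hours = 18547.2 s, and t = π√(a_t³/μ).
So a_t = (μ t²/π²)^(1/3) = (42830 × (18547.2)² / π²)^(1/3) = 11429 km.
Since a_t = (r₁ + r₂)/2, r₂ = 2a_t − r₁ = 2×11429 − 5187 = 17671 km.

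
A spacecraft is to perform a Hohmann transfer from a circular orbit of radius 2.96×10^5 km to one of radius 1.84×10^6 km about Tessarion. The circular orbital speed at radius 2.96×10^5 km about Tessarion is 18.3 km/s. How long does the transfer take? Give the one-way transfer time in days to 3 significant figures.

t = 4.03 days

From the circular-orbit relation v² = μ/r at r = 2.96×10^5 km: μ = v²r = (18.3)² × 2.96×10^5 = 9.91274×10^7 km³/s².
Semi-major axis of the transfer orbit: a_t = (2.960×10^5 + 1.840×10^6)/2 = 1.068×10^6 km.
By Kepler's third law the transfer-orbit period is T = 2π√(a_t³/μ), so t = T/2 = 3.483×10^5 s.
Converting: 3.483×10^5 s ÷ 86400 s/day = 4.03 days.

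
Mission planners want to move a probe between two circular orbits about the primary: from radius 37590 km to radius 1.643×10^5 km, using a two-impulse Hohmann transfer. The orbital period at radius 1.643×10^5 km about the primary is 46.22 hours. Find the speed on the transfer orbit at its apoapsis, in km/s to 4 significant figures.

v = 3.786 km/s

From Kepler's third law T² = 4π²r³/μ at r = 1.643×10^5 km, T = 46.22 hours = 46.22 × 3600 s = 1.66392×10^5 s: μ = 4π²r³/T² = 6.32423×10^6 km³/s².
Semi-major axis of the transfer orbit: a_t = (37590 + 1.643×10^5)/2 = 1.00945×10^5 km.
The apoapsis of the transfer ellipse is at r = 1.643×10^5 km.
Applying v² = μ(2/r − 1/a_t): v = 3.786 km/s.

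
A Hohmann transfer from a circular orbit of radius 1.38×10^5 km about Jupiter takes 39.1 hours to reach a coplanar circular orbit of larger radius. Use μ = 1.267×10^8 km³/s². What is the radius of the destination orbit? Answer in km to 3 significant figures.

r₂ = 1.13×10^6 km

Transfer time t = 39.1 hours = 1.4076×10^5 s, and t = π√(a_t³/μ).
So a_t = (μ t²/π²)^(1/3) = (1.267×10^8 × (1.4076×10^5)² / π²)^(1/3) = 6.3360×10^5 km.
Since a_t = (r₁ + r₂)/2, r₂ = 2a_t − r₁ = 2×6.3360×10^5 − 1.380×10^5 = 1.1292×10^6 km.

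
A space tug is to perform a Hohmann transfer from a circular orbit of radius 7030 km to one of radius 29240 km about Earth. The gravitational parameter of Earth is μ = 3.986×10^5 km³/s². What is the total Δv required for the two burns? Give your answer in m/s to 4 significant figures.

Δv = 3425 m/s

Semi-major axis of the transfer orbit: a_t = (7030 + 29240)/2 = 18135 km.
Circular speed at r₁: v₁ = √(μ/r₁) = √(3.986×10^5/7030) = 7.5299 km/s.
Transfer-orbit speed at r₁ (v² = μ(2/r − 1/a)): v_p = √[μ(2/r₁ − 1/a_t)] = 9.5614 km/s.
First burn Δv₁ = |v_p − v₁| = 2.0315 km/s.
At r₂, v₂ = √(μ/r₂) = 3.6922 km/s.
Transfer-orbit speed at r₂: v_a = √[μ(2/r₂ − 1/a_t)] = 2.2988 km/s.
Second burn Δv₂ = |v₂ − v_a| = 1.3934 km/s.
Total Δv = Δv₁ + Δv₂ = 3.425 km/s.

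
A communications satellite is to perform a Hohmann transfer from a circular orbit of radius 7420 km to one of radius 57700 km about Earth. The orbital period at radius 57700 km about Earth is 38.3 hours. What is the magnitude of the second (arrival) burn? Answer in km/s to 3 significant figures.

Δv₂ = 1.37 km/s

From Kepler's third law T² = 4π²r³/μ at r = 57700 km, T = 38.3 hours = 38.3 × 3600 s = 1.3788×10^5 s: μ = 4π²r³/T² = 3.98919×10^5 km³/s².
Semi-major axis of the transfer orbit: a_t = (7420 + 57700)/2 = 32560 km.
On the circular orbit at r = 57700 km, v_c = √(μ/r) = 2.629 km/s.
Transfer-orbit speed at the same r (vis-viva, a = a_t): v_t = √[μ(2/r − 1/a_t)] = 1.255 km/s.
Δv₂ = |v_t − v_c| = |1.255 − 2.629| = 1.374 km/s.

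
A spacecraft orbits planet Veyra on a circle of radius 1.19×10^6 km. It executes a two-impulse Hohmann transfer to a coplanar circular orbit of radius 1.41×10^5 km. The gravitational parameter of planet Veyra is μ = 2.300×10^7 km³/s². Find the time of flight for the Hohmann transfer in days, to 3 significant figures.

The Hohmann ellipse has a_t = (r₁ + r₂)/2 = 6.655×10^5 km.
Half the transfer-orbit period gives t = π√(a_t³/μ) = 3.556×10^5 s.
Converting: 3.556×10^5 s ÷ 86400 s/day = 4.12 days.

t = 4.12 days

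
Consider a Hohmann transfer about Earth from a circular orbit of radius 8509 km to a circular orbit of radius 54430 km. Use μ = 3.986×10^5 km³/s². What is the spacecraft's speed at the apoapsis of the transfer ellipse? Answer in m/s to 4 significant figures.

v = 1407 m/s

Transfer-ellipse semi-major axis a_t = (r₁ + r₂)/2 = (8509 + 54430)/2 = 31469.5 km.
At apoapsis, r = 54430 km.
Vis-viva: v = √[μ(2/r − 1/a_t)] = √[3.986×10^5 × (2/54430 − 1/31469.5)] = 1.407 km/s.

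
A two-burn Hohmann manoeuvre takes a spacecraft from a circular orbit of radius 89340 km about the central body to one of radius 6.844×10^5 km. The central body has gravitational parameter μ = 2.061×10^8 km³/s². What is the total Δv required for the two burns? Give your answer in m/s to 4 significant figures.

Δv = 24870 m/s

Semi-major axis of the transfer orbit: a_t = (89340 + 6.844×10^5)/2 = 3.8687×10^5 km.
Circular speed at r₁: v₁ = √(μ/r₁) = √(2.061×10^8/89340) = 48.030 km/s.
On the transfer ellipse at r₁, vis-viva equation gives v_p = √[μ(2/r₁ − 1/a_t)] = 63.883 km/s.
First burn Δv₁ = |v_p − v₁| = 15.853 km/s.
Circular speed at r₂: v₂ = √(μ/r₂) = 17.3534 km/s.
Transfer-orbit speed at r₂: v_a = √[μ(2/r₂ − 1/a_t)] = 8.33920 km/s.
Second burn Δv₂ = |v₂ − v_a| = 9.0142 km/s.
Total Δv = Δv₁ + Δv₂ = 24.87 km/s.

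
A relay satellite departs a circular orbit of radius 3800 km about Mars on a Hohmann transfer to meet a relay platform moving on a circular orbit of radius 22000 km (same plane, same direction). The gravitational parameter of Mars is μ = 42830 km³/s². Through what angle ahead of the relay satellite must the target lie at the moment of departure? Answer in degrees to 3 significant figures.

φ = 99.2°

Transfer-ellipse semi-major axis a_t = (r₁ + r₂)/2 = (3800 + 22000)/2 = 12900 km.
The half-period of the transfer ellipse is t = π√(a_t³/μ) = 22241 s.
The target's mean motion on its circular orbit is ω₂ = √(μ/r₂³) = 6.3422×10^-5 rad/s.
Angle swept by the target during transfer: ω₂·t = 1.4106 rad = 80.82°.
The relay satellite traverses 180° on the transfer ellipse, so the target must lead by 180° − 80.82° = 99.2°.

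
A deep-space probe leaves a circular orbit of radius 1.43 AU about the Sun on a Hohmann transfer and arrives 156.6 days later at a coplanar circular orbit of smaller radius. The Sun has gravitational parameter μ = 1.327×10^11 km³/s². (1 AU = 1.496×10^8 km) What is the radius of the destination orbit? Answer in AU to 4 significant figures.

r₂ = 0.3751 AU

In km: r₁ = 1.43 × 1.496×10^8 = 2.13928×10^8 km.
Transfer time t = 156.6 days = 1.353024×10^7 s, and t = π√(a_t³/μ).
So a_t = (μ t²/π²)^(1/3) = (1.327×10^11 × (1.353024×10^7)² / π²)^(1/3) = 1.3502×10^8 km.
Since a_t = (r₁ + r₂)/2, r₂ = 2a_t − r₁ = 2×1.3502×10^8 − 2.13928×10^8 = 5.6112×10^7 km.
In AU: r₂ = 5.6112×10^7 / 1.496×10^8 = 0.3751 AU.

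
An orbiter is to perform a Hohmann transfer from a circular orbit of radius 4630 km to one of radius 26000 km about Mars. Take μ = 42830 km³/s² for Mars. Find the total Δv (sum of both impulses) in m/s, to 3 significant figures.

Δv = 1500 m/s

Transfer-ellipse semi-major axis a_t = (r₁ + r₂)/2 = (4630 + 26000)/2 = 15315 km.
At r₁ the circular-orbit speed is v₁ = √(μ/r₁) = 3.0415 km/s.
Transfer-orbit speed at r₁ (vis-viva equation): v_p = √[μ(2/r₁ − 1/a_t)] = 3.9629 km/s.
First burn Δv₁ = |v_p − v₁| = 0.9214 km/s.
At r₂, v₂ = √(μ/r₂) = 1.2835 km/s.
Transfer-orbit speed at r₂: v_a = √[μ(2/r₂ − 1/a_t)] = 0.70570 km/s.
Second burn Δv₂ = |v₂ − v_a| = 0.5778 km/s.
Total Δv = Δv₁ + Δv₂ = 1.499 km/s.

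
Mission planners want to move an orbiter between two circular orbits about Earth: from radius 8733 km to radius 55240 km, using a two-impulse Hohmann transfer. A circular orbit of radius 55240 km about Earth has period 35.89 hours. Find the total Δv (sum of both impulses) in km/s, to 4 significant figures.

Δv = 3.405 km/s

From Kepler's third law T² = 4π²r³/μ at r = 55240 km, T = 35.89 hours = 35.89 × 3600 s = 1.29204×10^5 s: μ = 4π²r³/T² = 3.98629×10^5 km³/s².
Semi-major axis of the transfer orbit: a_t = (8733 + 55240)/2 = 31986.5 km.
At r₁ the circular-orbit speed is v₁ = √(μ/r₁) = 6.7562 km/s.
On the transfer ellipse at r₁, vis-viva equation gives v_p = √[μ(2/r₁ − 1/a_t)] = 8.8786 km/s.
First burn Δv₁ = |v_p − v₁| = 2.122 km/s.
At r₂, v₂ = √(μ/r₂) = 2.6863 km/s.
Transfer-orbit speed at r₂: v_a = √[μ(2/r₂ − 1/a_t)] = 1.4036 km/s.
Second burn Δv₂ = |v₂ − v_a| = 1.283 km/s.
Total Δv = Δv₁ + Δv₂ = 3.405 km/s.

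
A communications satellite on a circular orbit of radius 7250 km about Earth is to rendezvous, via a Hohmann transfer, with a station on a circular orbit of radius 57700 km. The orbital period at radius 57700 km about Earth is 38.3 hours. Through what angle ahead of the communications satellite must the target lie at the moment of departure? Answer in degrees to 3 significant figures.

φ = 104°

From Kepler's third law T² = 4π²r³/μ at r = 57700 km, T = 38.3 hours = 38.3 × 3600 s = 1.3788×10^5 s: μ = 4π²r³/T² = 3.98919×10^5 km³/s².
Semi-major axis of the transfer orbit: a_t = (7250 + 57700)/2 = 32475 km.
Transfer time t = π√(a_t³/μ) = 29110 s.
The target's mean motion on its circular orbit is ω₂ = √(μ/r₂³) = 4.557×10^-5 rad/s.
Angle swept by the target during transfer: ω₂·t = 1.3265 rad = 76.00°.
The communications satellite traverses 180° on the transfer ellipse, so the target must lead by 180° − 76.00° = 104°.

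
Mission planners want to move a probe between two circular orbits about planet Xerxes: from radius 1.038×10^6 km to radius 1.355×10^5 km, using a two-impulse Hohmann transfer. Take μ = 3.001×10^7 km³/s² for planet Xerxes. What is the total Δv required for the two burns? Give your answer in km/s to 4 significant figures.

Semi-major axis of the transfer orbit: a_t = (1.038×10^6 + 1.355×10^5)/2 = 5.8675×10^5 km.
At r₁ the circular-orbit speed is v₁ = √(μ/r₁) = 5.377 km/s.
Transfer-orbit speed at r₁ (vis-viva equation): v_a = √[μ(2/r₁ − 1/a_t)] = 2.584 km/s.
First burn Δv₁ = |v_a − v₁| = 2.793 km/s.
At r₂, v₂ = √(μ/r₂) = 14.882 km/s.
Transfer-orbit speed at r₂: v_p = √[μ(2/r₂ − 1/a_t)] = 19.794 km/s.
Second burn Δv₂ = |v₂ − v_p| = 4.912 km/s.
Total Δv = Δv₁ + Δv₂ = 7.705 km/s.

Δv = 7.705 km/s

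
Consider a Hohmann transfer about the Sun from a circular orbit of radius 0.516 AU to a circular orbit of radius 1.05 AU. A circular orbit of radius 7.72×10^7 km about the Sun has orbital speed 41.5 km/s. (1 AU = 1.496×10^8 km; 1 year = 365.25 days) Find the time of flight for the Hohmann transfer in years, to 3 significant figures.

From the circular-orbit relation v² = μ/r at r = 7.72×10^7 km: μ = v²r = (41.5)² × 7.72×10^7 = 1.32958×10^11 km³/s².
In km: r₁ = 0.516 × 1.496×10^8 = 7.71936×10^7 km; r₂ = 1.05 × 1.496×10^8 = 1.5708×10^8 km.
The Hohmann ellipse has a_t = (r₁ + r₂)/2 = 1.171368×10^8 km.
Transfer time t = π√(a_t³/μ) = π√((1.171368×10^8)³ / 1.32958×10^11) = 1.092×10^7 s.
Converting: 1.092×10^7 s ÷ 3.15576×10^7 s/year (365.25 × 86400) = 0.346 years.

t = 0.346 years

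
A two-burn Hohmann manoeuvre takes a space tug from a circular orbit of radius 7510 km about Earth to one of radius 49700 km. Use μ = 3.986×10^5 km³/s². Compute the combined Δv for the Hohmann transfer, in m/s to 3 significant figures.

Transfer-ellipse semi-major axis a_t = (r₁ + r₂)/2 = (7510 + 49700)/2 = 28605 km.
Circular speed at r₁: v₁ = √(μ/r₁) = √(3.986×10^5/7510) = 7.285 km/s.
Transfer-orbit speed at r₁ (vis-viva): v_p = √[μ(2/r₁ − 1/a_t)] = 9.603 km/s.
First burn Δv₁ = |v_p − v₁| = 2.318 km/s.
At r₂, v₂ = √(μ/r₂) = 2.832 km/s.
Transfer-orbit speed at r₂: v_a = √[μ(2/r₂ − 1/a_t)] = 1.451 km/s.
Second burn Δv₂ = |v₂ − v_a| = 1.381 km/s.
Total Δv = Δv₁ + Δv₂ = 3.699 km/s.

Δv = 3700 m/s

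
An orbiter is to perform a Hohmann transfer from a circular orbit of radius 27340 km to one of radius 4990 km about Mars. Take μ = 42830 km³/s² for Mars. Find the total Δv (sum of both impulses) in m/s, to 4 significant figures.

Δv = 1437 m/s

Transfer-ellipse semi-major axis a_t = (r₁ + r₂)/2 = (27340 + 4990)/2 = 16165 km.
Circular speed at r₁: v₁ = √(μ/r₁) = √(42830/27340) = 1.2516 km/s.
On the transfer ellipse at r₁, v² = μ(2/r − 1/a) gives v_a = √[μ(2/r₁ − 1/a_t)] = 0.69540 km/s.
First burn Δv₁ = |v_a − v₁| = 0.5562 km/s.
At r₂, v₂ = √(μ/r₂) = 2.9297 km/s.
Transfer-orbit speed at r₂: v_p = √[μ(2/r₂ − 1/a_t)] = 3.8101 km/s.
Second burn Δv₂ = |v₂ − v_p| = 0.8804 km/s.
Δv = Δv₁ + Δv₂ = 0.5562 + 0.8804 = 1.437 km/s.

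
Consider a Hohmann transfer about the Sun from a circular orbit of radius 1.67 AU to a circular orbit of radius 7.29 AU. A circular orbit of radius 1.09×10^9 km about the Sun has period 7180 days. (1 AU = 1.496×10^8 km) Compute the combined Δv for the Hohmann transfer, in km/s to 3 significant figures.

Δv = 10.7 km/s

From Kepler's third law T² = 4π²r³/μ at r = 1.09×10^9 km, T = 7180 days = 7180 × 86400 s = 6.20352×10^8 s: μ = 4π²r³/T² = 1.32850×10^11 km³/s².
In km: r₁ = 1.67 × 1.496×10^8 = 2.49832×10^8 km; r₂ = 7.29 × 1.496×10^8 = 1.090584×10^9 km.
Semi-major axis of the transfer orbit: a_t = (2.49832×10^8 + 1.090584×10^9)/2 = 6.70208×10^8 km.
Circular speed at r₁: v₁ = √(μ/r₁) = √(1.32850×10^11/2.49832×10^8) = 23.060 km/s.
On the transfer ellipse at r₁, v² = μ(2/r − 1/a) gives v_p = √[μ(2/r₁ − 1/a_t)] = 29.416 km/s.
First burn Δv₁ = |v_p − v₁| = 6.356 km/s.
Circular speed at r₂: v₂ = √(μ/r₂) = 11.037 km/s.
Transfer-orbit speed at r₂: v_a = √[μ(2/r₂ − 1/a_t)] = 6.7386 km/s.
Second burn Δv₂ = |v₂ − v_a| = 4.298 km/s.
Total Δv = Δv₁ + Δv₂ = 10.65 km/s.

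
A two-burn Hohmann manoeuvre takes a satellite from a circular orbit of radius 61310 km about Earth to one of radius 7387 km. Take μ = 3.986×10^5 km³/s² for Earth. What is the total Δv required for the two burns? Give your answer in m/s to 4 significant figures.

Transfer-ellipse semi-major axis a_t = (r₁ + r₂)/2 = (61310 + 7387)/2 = 34348.5 km.
Circular speed at r₁: v₁ = √(μ/r₁) = √(3.986×10^5/61310) = 2.5498 km/s.
On the transfer ellipse at r₁, vis-viva gives v_a = √[μ(2/r₁ − 1/a_t)] = 1.1825 km/s.
First burn Δv₁ = |v_a − v₁| = 1.3673 km/s.
Circular speed at r₂: v₂ = √(μ/r₂) = 7.3457 km/s.
Transfer-orbit speed at r₂: v_p = √[μ(2/r₂ − 1/a_t)] = 9.8140 km/s.
Second burn Δv₂ = |v₂ − v_p| = 2.4683 km/s.
Total Δv = Δv₁ + Δv₂ = 3.836 km/s.

Δv = 3836 m/s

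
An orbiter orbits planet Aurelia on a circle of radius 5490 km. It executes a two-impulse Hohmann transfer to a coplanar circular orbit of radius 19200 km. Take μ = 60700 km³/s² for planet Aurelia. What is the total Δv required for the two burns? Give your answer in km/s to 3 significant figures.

Semi-major axis of the transfer orbit: a_t = (5490 + 19200)/2 = 12345 km.
Circular speed at r₁: v₁ = √(μ/r₁) = √(60700/5490) = 3.3251 km/s.
Transfer-orbit speed at r₁ (vis-viva): v_p = √[μ(2/r₁ − 1/a_t)] = 4.1468 km/s.
First burn Δv₁ = |v_p − v₁| = 0.8217 km/s.
At r₂, v₂ = √(μ/r₂) = 1.7780 km/s.
Transfer-orbit speed at r₂: v_a = √[μ(2/r₂ − 1/a_t)] = 1.1857 km/s.
Second burn Δv₂ = |v₂ − v_a| = 0.5923 km/s.
Δv = Δv₁ + Δv₂ = 0.8217 + 0.5923 = 1.414 km/s.

Δv = 1.41 km/s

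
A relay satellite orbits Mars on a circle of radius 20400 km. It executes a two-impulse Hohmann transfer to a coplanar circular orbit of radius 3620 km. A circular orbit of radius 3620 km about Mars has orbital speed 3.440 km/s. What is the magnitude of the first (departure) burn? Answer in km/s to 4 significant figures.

From the circular-orbit relation v² = μ/r at r = 3620 km: μ = v²r = (3.440)² × 3620 = 42837.6 km³/s².
The Hohmann ellipse has a_t = (r₁ + r₂)/2 = 12010 km.
Circular speed at r = 20400 km: v_c = √(μ/r) = 1.4491 km/s.
Vis-viva on the transfer ellipse at r = 20400 km gives v_t = √[μ(2/r − 1/a_t)] = 0.79557 km/s.
Δv₁ = |v_t − v_c| = |0.79557 − 1.4491| = 0.6535 km/s.

Δv₁ = 0.6535 km/s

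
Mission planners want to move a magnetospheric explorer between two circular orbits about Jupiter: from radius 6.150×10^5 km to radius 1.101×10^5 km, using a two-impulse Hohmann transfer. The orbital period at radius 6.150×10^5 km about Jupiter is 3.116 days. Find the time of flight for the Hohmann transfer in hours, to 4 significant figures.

From Kepler's third law T² = 4π²r³/μ at r = 6.150×10^5 km, T = 3.116 days = 3.116 × 86400 s = 2.692224×10^5 s: μ = 4π²r³/T² = 1.26696×10^8 km³/s².
Semi-major axis of the transfer orbit: a_t = (6.150×10^5 + 1.101×10^5)/2 = 3.6255×10^5 km.
Transfer time t = π√(a_t³/μ) = π√((3.6255×10^5)³ / 1.26696×10^8) = 60928 s.
Converting: 60928 s ÷ 3600 s/hour = 16.92 hours.

t = 16.92 hours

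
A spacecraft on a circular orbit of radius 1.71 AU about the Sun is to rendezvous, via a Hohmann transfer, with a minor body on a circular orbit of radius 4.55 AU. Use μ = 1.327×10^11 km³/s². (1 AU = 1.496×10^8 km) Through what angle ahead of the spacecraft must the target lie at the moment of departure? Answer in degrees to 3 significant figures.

φ = 77.3°

In km: r₁ = 1.71 × 1.496×10^8 = 2.55816×10^8 km; r₂ = 4.55 × 1.496×10^8 = 6.8068×10^8 km.
The Hohmann ellipse has a_t = (r₁ + r₂)/2 = 4.68248×10^8 km.
The half-period of the transfer ellipse is t = π√(a_t³/μ) = 8.738×10^7 s.
The target's mean motion on its circular orbit is ω₂ = √(μ/r₂³) = 2.051×10^-8 rad/s.
Angle swept by the target during transfer: ω₂·t = 1.792 rad = 102.7°.
The spacecraft traverses 180° on the transfer ellipse, so the target must lead by 180° − 102.7° = 77.3°.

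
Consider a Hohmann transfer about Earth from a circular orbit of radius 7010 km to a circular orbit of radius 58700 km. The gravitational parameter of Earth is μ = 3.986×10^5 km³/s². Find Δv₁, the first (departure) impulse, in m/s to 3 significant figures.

Δv₁ = 2540 m/s

Transfer-ellipse semi-major axis a_t = (r₁ + r₂)/2 = (7010 + 58700)/2 = 32855 km.
Circular speed at r = 7010 km: v_c = √(μ/r) = 7.541 km/s.
Vis-viva on the transfer ellipse at r = 7010 km gives v_t = √[μ(2/r − 1/a_t)] = 10.08 km/s.
Δv₁ = |v_t − v_c| = |10.08 − 7.541| = 2.539 km/s.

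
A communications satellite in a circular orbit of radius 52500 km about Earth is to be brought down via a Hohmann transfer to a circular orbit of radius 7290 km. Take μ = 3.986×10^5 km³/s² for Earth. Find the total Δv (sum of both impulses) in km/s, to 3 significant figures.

The Hohmann ellipse has a_t = (r₁ + r₂)/2 = 29895 km.
Circular speed at r₁: v₁ = √(μ/r₁) = √(3.986×10^5/52500) = 2.75543 km/s.
On the transfer ellipse at r₁, v² = μ(2/r − 1/a) gives v_a = √[μ(2/r₁ − 1/a_t)] = 1.36067 km/s.
First burn Δv₁ = |v_a − v₁| = 1.3948 km/s.
Circular speed at r₂: v₂ = √(μ/r₂) = 7.394433 km/s.
Transfer-orbit speed at r₂: v_p = √[μ(2/r₂ − 1/a_t)] = 9.799079 km/s.
Second burn Δv₂ = |v₂ − v_p| = 2.4046 km/s.
Total Δv = Δv₁ + Δv₂ = 3.799 km/s.

Δv = 3.80 km/s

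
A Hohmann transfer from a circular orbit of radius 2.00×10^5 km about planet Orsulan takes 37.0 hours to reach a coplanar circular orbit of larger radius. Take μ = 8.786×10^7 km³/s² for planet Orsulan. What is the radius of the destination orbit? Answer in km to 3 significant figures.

r₂ = 8.81×10^5 km

Transfer time t = 37.0 hours = 1.332×10^5 s, and t = π√(a_t³/μ).
So a_t = (μ t²/π²)^(1/3) = (8.786×10^7 × (1.332×10^5)² / π²)^(1/3) = 5.4055×10^5 km.
Since a_t = (r₁ + r₂)/2, r₂ = 2a_t − r₁ = 2×5.4055×10^5 − 2.000×10^5 = 8.811×10^5 km.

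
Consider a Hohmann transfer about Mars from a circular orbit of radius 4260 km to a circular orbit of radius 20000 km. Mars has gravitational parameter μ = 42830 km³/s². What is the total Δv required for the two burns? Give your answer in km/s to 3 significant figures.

Semi-major axis of the transfer orbit: a_t = (4260 + 20000)/2 = 12130 km.
At r₁ the circular-orbit speed is v₁ = √(μ/r₁) = 3.1708 km/s.
On the transfer ellipse at r₁, v² = μ(2/r − 1/a) gives v_p = √[μ(2/r₁ − 1/a_t)] = 4.0715 km/s.
First burn Δv₁ = |v_p − v₁| = 0.9007 km/s.
At r₂, v₂ = √(μ/r₂) = 1.4634 km/s.
Transfer-orbit speed at r₂: v_a = √[μ(2/r₂ − 1/a_t)] = 0.86723 km/s.
Second burn Δv₂ = |v₂ − v_a| = 0.5962 km/s.
Total Δv = Δv₁ + Δv₂ = 1.497 km/s.

Δv = 1.50 km/s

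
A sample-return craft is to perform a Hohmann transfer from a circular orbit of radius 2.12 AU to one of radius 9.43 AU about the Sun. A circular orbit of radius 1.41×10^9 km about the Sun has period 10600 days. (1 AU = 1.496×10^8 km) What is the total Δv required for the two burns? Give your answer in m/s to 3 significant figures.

From Kepler's third law T² = 4π²r³/μ at r = 1.41×10^9 km, T = 10600 days = 10600 × 86400 s = 9.1584×10^8 s: μ = 4π²r³/T² = 1.31940×10^11 km³/s².
In km: r₁ = 2.12 × 1.496×10^8 = 3.17152×10^8 km; r₂ = 9.43 × 1.496×10^8 = 1.410728×10^9 km.
Transfer-ellipse semi-major axis a_t = (r₁ + r₂)/2 = (3.17152×10^8 + 1.410728×10^9)/2 = 8.6394×10^8 km.
Circular speed at r₁: v₁ = √(μ/r₁) = √(1.31940×10^11/3.17152×10^8) = 20.39648 km/s.
Transfer-orbit speed at r₁ (vis-viva equation): v_p = √[μ(2/r₁ − 1/a_t)] = 26.06364 km/s.
First burn Δv₁ = |v_p − v₁| = 5.6672 km/s.
At r₂, v₂ = √(μ/r₂) = 9.6709 km/s.
Transfer-orbit speed at r₂: v_a = √[μ(2/r₂ − 1/a_t)] = 5.8595 km/s.
Second burn Δv₂ = |v₂ − v_a| = 3.8114 km/s.
Total Δv = Δv₁ + Δv₂ = 9.479 km/s.

Δv = 9480 m/s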